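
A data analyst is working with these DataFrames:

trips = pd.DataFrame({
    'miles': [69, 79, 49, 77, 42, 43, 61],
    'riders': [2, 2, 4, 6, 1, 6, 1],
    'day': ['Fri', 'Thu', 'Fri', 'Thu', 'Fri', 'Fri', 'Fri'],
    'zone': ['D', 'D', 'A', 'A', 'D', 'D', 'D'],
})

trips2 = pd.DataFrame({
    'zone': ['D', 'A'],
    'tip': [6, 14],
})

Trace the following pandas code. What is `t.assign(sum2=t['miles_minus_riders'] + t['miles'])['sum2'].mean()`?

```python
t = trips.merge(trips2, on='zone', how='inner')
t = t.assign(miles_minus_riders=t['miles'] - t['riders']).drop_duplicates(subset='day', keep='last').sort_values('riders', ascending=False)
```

134.5

merge on 'zone' (how='inner') → 7 rows:
   miles  riders  day zone  tip
0     69       2  Fri    D    6
1     79       2  Thu    D    6
2     49       4  Fri    A   14
3     77       6  Thu    A   14
4     42       1  Fri    D    6
5     43       6  Fri    D    6
6     61       1  Fri    D    6
add column miles_minus_riders = t['miles'] - t['riders']:
   miles  riders  day zone  tip  miles_minus_riders
0     69       2  Fri    D    6                  67
1     79       2  Thu    D    6                  77
2     49       4  Fri    A   14                  45
3     77       6  Thu    A   14                  71
4     42       1  Fri    D    6                  41
5     43       6  Fri    D    6                  37
6     61       1  Fri    D    6                  60
drop duplicate day (keep=last):
   miles  riders  day zone  tip  miles_minus_riders
3     77       6  Thu    A   14                  71
6     61       1  Fri    D    6                  60
sort by riders descending:
   miles  riders  day zone  tip  miles_minus_riders
3     77       6  Thu    A   14                  71
6     61       1  Fri    D    6                  60
add column sum2 = t['miles_minus_riders'] + t['miles']:
   miles  riders  day zone  tip  miles_minus_riders  sum2
3     77       6  Thu    A   14                  71   148
6     61       1  Fri    D    6                  60   121
Taking the mean of column 'sum2' gives 134.5.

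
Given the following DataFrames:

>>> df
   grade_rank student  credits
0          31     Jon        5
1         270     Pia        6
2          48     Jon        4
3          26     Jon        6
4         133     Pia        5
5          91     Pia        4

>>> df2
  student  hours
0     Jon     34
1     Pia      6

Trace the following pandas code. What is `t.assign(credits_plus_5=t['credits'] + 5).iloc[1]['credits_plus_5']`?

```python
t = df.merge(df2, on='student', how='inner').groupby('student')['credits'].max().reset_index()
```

merge on 'student' (how='inner') → 6 rows:
   grade_rank student  credits  hours
0          31     Jon        5     34
1         270     Pia        6      6
2          48     Jon        4     34
3          26     Jon        6     34
4         133     Pia        5      6
5          91     Pia        4      6
group by student, max of credits:
student
Jon    6
Pia    6
Name: credits, dtype: int64
reset_index():
  student  credits
0     Jon        6
1     Pia        6
add column credits_plus_5 = t['credits'] + 5:
  student  credits  credits_plus_5
0     Jon        6              11
1     Pia        6              11
The value at position 1, column 'credits_plus_5' is 11.

11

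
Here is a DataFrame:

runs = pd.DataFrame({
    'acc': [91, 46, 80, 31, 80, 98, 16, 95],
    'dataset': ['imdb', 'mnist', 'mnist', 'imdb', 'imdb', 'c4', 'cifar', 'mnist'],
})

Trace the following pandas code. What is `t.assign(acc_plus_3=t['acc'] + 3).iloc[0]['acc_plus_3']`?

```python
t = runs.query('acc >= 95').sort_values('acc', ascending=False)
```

filter rows where acc >= 95:
   acc dataset
5   98      c4
7   95   mnist
sort by acc descending:
   acc dataset
5   98      c4
7   95   mnist
add column acc_plus_3 = t['acc'] + 3:
   acc dataset  acc_plus_3
5   98      c4         101
7   95   mnist          98

101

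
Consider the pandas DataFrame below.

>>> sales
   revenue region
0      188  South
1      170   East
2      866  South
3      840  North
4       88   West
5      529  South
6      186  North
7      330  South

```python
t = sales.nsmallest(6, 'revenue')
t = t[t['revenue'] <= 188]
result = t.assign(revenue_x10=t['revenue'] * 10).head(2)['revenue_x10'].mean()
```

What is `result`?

1290.0

take 6 rows with smallest revenue:
   revenue region
4       88   West
1      170   East
6      186  North
0      188  South
7      330  South
5      529  South
filter rows where revenue <= 188:
   revenue region
4       88   West
1      170   East
6      186  North
0      188  South
add column revenue_x10 = t['revenue'] * 10:
   revenue region  revenue_x10
4       88   West          880
1      170   East         1700
6      186  North         1860
0      188  South         1880
take first 2 rows:
   revenue region  revenue_x10
4       88   West          880
1      170   East         1700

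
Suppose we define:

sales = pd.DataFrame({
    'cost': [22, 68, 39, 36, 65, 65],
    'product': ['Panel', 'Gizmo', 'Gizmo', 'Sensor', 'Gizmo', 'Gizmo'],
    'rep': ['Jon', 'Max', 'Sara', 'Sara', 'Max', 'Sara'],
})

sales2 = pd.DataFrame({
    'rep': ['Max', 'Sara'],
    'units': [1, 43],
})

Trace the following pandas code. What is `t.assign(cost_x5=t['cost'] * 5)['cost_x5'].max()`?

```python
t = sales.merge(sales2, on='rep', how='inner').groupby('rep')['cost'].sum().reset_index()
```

700

merge on 'rep' (how='inner') → 5 rows:
   cost product   rep  units
0    68   Gizmo   Max      1
1    39   Gizmo  Sara     43
2    36  Sensor  Sara     43
3    65   Gizmo   Max      1
4    65   Gizmo  Sara     43
group by rep, sum of cost:
rep
Max     133
Sara    140
Name: cost, dtype: int64
reset_index():
    rep  cost
0   Max   133
1  Sara   140
add column cost_x5 = t['cost'] * 5:
    rep  cost  cost_x5
0   Max   133      665
1  Sara   140      700
Then the max of column 'cost_x5': 700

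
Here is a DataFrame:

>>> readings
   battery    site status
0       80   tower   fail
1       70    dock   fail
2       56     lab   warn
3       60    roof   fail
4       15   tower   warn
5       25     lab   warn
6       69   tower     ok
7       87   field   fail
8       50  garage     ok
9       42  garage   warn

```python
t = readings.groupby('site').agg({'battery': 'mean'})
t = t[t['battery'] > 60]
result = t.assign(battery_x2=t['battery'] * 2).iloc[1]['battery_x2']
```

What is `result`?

group by site, mean of battery:
          battery
site             
dock    70.000000
field   87.000000
garage  46.000000
lab     40.500000
roof    60.000000
tower   54.666667
filter rows where battery > 60:
       battery
site          
dock      70.0
field     87.0
add column battery_x2 = t['battery'] * 2:
       battery  battery_x2
site                      
dock      70.0       140.0
field     87.0       174.0

174.0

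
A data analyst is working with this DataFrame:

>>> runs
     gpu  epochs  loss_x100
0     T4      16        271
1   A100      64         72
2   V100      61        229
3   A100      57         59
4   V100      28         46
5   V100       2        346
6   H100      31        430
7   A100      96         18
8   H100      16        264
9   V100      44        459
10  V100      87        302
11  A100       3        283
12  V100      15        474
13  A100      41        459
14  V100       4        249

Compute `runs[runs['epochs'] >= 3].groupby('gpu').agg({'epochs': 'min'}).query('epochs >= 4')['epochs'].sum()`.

36

filter rows where epochs >= 3:
     gpu  epochs  loss_x100
0     T4      16        271
1   A100      64         72
2   V100      61        229
3   A100      57         59
4   V100      28         46
6   H100      31        430
7   A100      96         18
8   H100      16        264
9   V100      44        459
10  V100      87        302
11  A100       3        283
12  V100      15        474
13  A100      41        459
14  V100       4        249
group by gpu, min of epochs:
      epochs
gpu         
A100       3
H100      16
T4        16
V100       4
filter rows where epochs >= 4:
      epochs
gpu         
H100      16
T4        16
V100       4
Finally, sum of column 'epochs' = 36.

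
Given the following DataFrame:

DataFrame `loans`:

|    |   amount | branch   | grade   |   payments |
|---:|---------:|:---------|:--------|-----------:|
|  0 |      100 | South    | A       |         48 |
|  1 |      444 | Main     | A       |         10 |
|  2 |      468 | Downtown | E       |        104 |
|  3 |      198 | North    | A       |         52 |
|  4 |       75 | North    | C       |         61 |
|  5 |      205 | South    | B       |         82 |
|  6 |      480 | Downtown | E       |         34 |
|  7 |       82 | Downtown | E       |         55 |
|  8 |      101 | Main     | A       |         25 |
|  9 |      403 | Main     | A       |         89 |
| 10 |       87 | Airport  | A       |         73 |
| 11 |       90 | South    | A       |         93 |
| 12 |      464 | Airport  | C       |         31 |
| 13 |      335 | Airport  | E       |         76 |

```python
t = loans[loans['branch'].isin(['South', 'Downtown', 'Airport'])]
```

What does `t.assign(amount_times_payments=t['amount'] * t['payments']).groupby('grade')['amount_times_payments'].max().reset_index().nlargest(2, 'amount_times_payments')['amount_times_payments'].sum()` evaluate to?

65482

filter rows where branch in ['South', 'Downtown', 'Airport']:
    amount    branch grade  payments
0      100     South     A        48
2      468  Downtown     E       104
5      205     South     B        82
6      480  Downtown     E        34
7       82  Downtown     E        55
10      87   Airport     A        73
11      90     South     A        93
12     464   Airport     C        31
13     335   Airport     E        76
add column amount_times_payments = t['amount'] * t['payments']:
    amount    branch grade  payments  amount_times_payments
0      100     South     A        48                   4800
2      468  Downtown     E       104                  48672
5      205     South     B        82                  16810
6      480  Downtown     E        34                  16320
7       82  Downtown     E        55                   4510
10      87   Airport     A        73                   6351
11      90     South     A        93                   8370
12     464   Airport     C        31                  14384
13     335   Airport     E        76                  25460
group by grade, max of amount_times_payments:
grade
A     8370
B    16810
C    14384
E    48672
Name: amount_times_payments, dtype: int64
reset_index():
  grade  amount_times_payments
0     A                   8370
1     B                  16810
2     C                  14384
3     E                  48672
take 2 rows with largest amount_times_payments:
  grade  amount_times_payments
3     E                  48672
1     B                  16810
So sum() = 65482.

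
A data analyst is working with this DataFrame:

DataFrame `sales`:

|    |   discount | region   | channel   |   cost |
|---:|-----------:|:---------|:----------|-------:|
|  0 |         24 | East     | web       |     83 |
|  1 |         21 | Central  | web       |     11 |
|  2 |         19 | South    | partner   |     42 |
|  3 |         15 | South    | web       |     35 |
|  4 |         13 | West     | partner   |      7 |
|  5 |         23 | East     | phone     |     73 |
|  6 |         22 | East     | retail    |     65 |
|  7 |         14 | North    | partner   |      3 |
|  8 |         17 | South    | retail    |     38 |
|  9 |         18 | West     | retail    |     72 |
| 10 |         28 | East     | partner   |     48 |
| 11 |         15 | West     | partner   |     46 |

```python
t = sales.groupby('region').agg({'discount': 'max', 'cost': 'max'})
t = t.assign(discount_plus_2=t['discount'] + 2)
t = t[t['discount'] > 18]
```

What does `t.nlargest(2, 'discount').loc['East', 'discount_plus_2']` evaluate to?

30

group by region: max(discount), max(cost):
         discount  cost
region                 
Central        21    11
East           28    83
North          14     3
South          19    42
West           18    72
add column discount_plus_2 = t['discount'] + 2:
         discount  cost  discount_plus_2
region                                  
Central        21    11               23
East           28    83               30
North          14     3               16
South          19    42               21
West           18    72               20
filter rows where discount > 18:
         discount  cost  discount_plus_2
region                                  
Central        21    11               23
East           28    83               30
South          19    42               21
take 2 rows with largest discount:
         discount  cost  discount_plus_2
region                                  
East           28    83               30
Central        21    11               23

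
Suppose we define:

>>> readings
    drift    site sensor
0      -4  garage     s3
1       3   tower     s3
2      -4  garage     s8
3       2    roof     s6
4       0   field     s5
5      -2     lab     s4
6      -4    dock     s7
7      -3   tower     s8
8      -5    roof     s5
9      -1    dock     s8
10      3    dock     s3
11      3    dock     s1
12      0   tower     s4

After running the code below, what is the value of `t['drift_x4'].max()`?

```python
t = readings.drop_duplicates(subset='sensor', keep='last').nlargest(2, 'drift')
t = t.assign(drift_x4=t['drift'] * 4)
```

drop duplicate sensor (keep=last):
    drift   site sensor
3       2   roof     s6
6      -4   dock     s7
8      -5   roof     s5
9      -1   dock     s8
10      3   dock     s3
11      3   dock     s1
12      0  tower     s4
take 2 rows with largest drift:
    drift  site sensor
10      3  dock     s3
11      3  dock     s1
add column drift_x4 = t['drift'] * 4:
    drift  site sensor  drift_x4
10      3  dock     s3        12
11      3  dock     s1        12
Reading off the max of column 'drift_x4', we get 12.

12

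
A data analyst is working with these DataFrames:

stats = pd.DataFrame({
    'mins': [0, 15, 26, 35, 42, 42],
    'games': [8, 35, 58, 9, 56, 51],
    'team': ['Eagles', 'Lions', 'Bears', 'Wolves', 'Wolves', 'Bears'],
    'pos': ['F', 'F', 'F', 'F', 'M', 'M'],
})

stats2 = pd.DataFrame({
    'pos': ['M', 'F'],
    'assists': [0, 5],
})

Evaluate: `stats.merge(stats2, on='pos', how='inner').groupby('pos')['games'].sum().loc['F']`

merge on 'pos' (how='inner') → 6 rows:
   mins  games    team pos  assists
0     0      8  Eagles   F        5
1    15     35   Lions   F        5
2    26     58   Bears   F        5
3    35      9  Wolves   F        5
4    42     56  Wolves   M        0
5    42     51   Bears   M        0
group by pos, sum of games:
pos
F    110
M    107
Name: games, dtype: int64

110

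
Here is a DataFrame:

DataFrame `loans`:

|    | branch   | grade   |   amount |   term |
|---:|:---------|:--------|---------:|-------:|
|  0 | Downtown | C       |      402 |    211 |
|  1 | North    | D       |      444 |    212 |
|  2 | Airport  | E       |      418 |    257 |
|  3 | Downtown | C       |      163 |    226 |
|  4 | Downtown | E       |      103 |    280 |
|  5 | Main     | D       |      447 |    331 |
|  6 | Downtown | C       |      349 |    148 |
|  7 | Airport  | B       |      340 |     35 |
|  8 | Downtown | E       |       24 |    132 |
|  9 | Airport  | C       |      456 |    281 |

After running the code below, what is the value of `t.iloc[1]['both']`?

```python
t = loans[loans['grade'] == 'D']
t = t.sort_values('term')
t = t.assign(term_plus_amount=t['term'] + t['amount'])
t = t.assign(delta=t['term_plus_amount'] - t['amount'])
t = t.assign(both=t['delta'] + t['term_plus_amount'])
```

1109

filter rows where grade == 'D':
  branch grade  amount  term
1  North     D     444   212
5   Main     D     447   331
sort by term:
  branch grade  amount  term
1  North     D     444   212
5   Main     D     447   331
add column term_plus_amount = t['term'] + t['amount']:
  branch grade  amount  term  term_plus_amount
1  North     D     444   212               656
5   Main     D     447   331               778
add column delta = t['term_plus_amount'] - t['amount']:
  branch grade  amount  term  term_plus_amount  delta
1  North     D     444   212               656    212
5   Main     D     447   331               778    331
add column both = t['delta'] + t['term_plus_amount']:
  branch grade  amount  term  term_plus_amount  delta  both
1  North     D     444   212               656    212   868
5   Main     D     447   331               778    331  1109
So iloc[1]['both'] = 1109.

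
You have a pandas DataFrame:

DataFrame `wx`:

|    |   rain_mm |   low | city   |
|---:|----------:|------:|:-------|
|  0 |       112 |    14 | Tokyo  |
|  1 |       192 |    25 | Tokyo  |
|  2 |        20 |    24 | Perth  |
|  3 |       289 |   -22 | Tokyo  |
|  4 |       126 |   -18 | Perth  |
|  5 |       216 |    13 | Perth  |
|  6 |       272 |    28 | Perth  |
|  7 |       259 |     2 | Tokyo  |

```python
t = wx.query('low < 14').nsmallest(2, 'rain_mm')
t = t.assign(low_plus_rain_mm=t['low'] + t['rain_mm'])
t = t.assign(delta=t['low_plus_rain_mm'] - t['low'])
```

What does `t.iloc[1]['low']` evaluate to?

13

filter rows where low < 14:
   rain_mm  low   city
3      289  -22  Tokyo
4      126  -18  Perth
5      216   13  Perth
7      259    2  Tokyo
take 2 rows with smallest rain_mm:
   rain_mm  low   city
4      126  -18  Perth
5      216   13  Perth
add column low_plus_rain_mm = t['low'] + t['rain_mm']:
   rain_mm  low   city  low_plus_rain_mm
4      126  -18  Perth               108
5      216   13  Perth               229
add column delta = t['low_plus_rain_mm'] - t['low']:
   rain_mm  low   city  low_plus_rain_mm  delta
4      126  -18  Perth               108    126
5      216   13  Perth               229    216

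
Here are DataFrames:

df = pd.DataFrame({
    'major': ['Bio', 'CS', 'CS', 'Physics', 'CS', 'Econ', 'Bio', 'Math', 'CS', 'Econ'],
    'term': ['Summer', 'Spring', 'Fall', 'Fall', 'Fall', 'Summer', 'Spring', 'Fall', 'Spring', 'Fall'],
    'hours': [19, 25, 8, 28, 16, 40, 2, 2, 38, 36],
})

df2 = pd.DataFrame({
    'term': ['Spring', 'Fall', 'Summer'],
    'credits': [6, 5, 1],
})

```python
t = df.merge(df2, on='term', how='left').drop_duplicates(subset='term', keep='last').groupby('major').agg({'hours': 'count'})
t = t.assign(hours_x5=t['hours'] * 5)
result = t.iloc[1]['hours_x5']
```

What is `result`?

merge on 'term' (how='left') → 10 rows:
     major    term  hours  credits
0      Bio  Summer     19        1
1       CS  Spring     25        6
2       CS    Fall      8        5
3  Physics    Fall     28        5
4       CS    Fall     16        5
5     Econ  Summer     40        1
6      Bio  Spring      2        6
7     Math    Fall      2        5
8       CS  Spring     38        6
9     Econ    Fall     36        5
drop duplicate term (keep=last):
  major    term  hours  credits
5  Econ  Summer     40        1
8    CS  Spring     38        6
9  Econ    Fall     36        5
group by major, count of hours:
       hours
major       
CS         1
Econ       2
add column hours_x5 = t['hours'] * 5:
       hours  hours_x5
major                 
CS         1         5
Econ       2        10
Reading off the value at position 1, column 'hours_x5', we get 10.

10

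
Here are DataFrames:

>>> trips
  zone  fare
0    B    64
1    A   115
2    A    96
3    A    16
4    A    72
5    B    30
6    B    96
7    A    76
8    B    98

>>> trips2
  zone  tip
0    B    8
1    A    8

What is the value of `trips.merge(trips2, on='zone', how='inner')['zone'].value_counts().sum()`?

merge on 'zone' (how='inner') → 9 rows:
  zone  fare  tip
0    B    64    8
1    A   115    8
2    A    96    8
3    A    16    8
4    A    72    8
5    B    30    8
6    B    96    8
7    A    76    8
8    B    98    8
value_counts of zone:
zone
A    5
B    4
Name: count, dtype: int64

9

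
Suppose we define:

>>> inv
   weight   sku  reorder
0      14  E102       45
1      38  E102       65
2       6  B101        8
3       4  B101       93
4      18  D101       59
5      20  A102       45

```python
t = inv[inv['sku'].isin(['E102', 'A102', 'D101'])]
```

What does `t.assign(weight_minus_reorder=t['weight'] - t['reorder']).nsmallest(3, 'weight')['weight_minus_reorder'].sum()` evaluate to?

-97

filter rows where sku in ['E102', 'A102', 'D101']:
   weight   sku  reorder
0      14  E102       45
1      38  E102       65
4      18  D101       59
5      20  A102       45
add column weight_minus_reorder = t['weight'] - t['reorder']:
   weight   sku  reorder  weight_minus_reorder
0      14  E102       45                   -31
1      38  E102       65                   -27
4      18  D101       59                   -41
5      20  A102       45                   -25
take 3 rows with smallest weight:
   weight   sku  reorder  weight_minus_reorder
0      14  E102       45                   -31
4      18  D101       59                   -41
5      20  A102       45                   -25
Taking the sum of column 'weight_minus_reorder' gives -97.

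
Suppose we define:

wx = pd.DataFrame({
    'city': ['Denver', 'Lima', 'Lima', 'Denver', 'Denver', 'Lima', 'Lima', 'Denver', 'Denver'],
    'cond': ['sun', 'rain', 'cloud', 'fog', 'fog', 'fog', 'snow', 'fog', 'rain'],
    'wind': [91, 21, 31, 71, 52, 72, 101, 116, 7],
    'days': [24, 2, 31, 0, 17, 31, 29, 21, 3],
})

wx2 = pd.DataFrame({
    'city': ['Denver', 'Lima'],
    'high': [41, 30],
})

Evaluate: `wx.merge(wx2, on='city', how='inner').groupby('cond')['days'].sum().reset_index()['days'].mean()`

31.6

merge on 'city' (how='inner') → 9 rows:
     city   cond  wind  days  high
0  Denver    sun    91    24    41
1    Lima   rain    21     2    30
2    Lima  cloud    31    31    30
3  Denver    fog    71     0    41
4  Denver    fog    52    17    41
5    Lima    fog    72    31    30
6    Lima   snow   101    29    30
7  Denver    fog   116    21    41
8  Denver   rain     7     3    41
group by cond, sum of days:
cond
cloud    31
fog      69
rain      5
snow     29
sun      24
Name: days, dtype: int64
reset_index():
    cond  days
0  cloud    31
1    fog    69
2   rain     5
3   snow    29
4    sun    24
Then the mean of column 'days': 31.6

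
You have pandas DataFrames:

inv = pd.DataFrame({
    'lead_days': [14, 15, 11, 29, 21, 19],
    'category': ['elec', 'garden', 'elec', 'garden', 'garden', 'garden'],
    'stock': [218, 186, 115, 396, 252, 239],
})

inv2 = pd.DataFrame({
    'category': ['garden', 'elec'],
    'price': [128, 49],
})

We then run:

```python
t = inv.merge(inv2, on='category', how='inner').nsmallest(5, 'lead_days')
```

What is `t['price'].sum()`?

merge on 'category' (how='inner') → 6 rows:
   lead_days category  stock  price
0         14     elec    218     49
1         15   garden    186    128
2         11     elec    115     49
3         29   garden    396    128
4         21   garden    252    128
5         19   garden    239    128
take 5 rows with smallest lead_days:
   lead_days category  stock  price
2         11     elec    115     49
0         14     elec    218     49
1         15   garden    186    128
5         19   garden    239    128
4         21   garden    252    128
Then the sum of column 'price': 482

482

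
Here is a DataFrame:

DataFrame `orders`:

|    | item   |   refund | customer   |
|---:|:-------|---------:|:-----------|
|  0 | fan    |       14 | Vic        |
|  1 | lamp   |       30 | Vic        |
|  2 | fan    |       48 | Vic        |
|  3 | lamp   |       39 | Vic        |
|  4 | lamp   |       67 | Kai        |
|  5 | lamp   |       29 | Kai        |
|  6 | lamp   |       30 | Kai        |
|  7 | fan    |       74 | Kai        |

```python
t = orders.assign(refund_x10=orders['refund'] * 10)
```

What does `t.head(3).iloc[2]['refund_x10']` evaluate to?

480

add column refund_x10 = orders['refund'] * 10:
   item  refund customer  refund_x10
0   fan      14      Vic         140
1  lamp      30      Vic         300
2   fan      48      Vic         480
3  lamp      39      Vic         390
4  lamp      67      Kai         670
5  lamp      29      Kai         290
6  lamp      30      Kai         300
7   fan      74      Kai         740
take first 3 rows:
   item  refund customer  refund_x10
0   fan      14      Vic         140
1  lamp      30      Vic         300
2   fan      48      Vic         480
So iloc[2]['refund_x10'] = 480.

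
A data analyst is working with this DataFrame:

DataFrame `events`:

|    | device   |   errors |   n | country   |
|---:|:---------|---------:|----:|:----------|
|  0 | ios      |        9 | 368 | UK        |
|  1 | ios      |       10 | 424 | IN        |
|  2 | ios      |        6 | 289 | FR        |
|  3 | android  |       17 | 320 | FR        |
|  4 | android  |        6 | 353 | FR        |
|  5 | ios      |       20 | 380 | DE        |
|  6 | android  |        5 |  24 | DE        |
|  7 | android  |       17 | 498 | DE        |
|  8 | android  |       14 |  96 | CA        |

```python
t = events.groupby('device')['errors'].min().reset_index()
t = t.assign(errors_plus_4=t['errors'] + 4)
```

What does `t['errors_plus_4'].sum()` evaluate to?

19

group by device, min of errors:
device
android    5
ios        6
Name: errors, dtype: int64
reset_index():
    device  errors
0  android       5
1      ios       6
add column errors_plus_4 = t['errors'] + 4:
    device  errors  errors_plus_4
0  android       5              9
1      ios       6             10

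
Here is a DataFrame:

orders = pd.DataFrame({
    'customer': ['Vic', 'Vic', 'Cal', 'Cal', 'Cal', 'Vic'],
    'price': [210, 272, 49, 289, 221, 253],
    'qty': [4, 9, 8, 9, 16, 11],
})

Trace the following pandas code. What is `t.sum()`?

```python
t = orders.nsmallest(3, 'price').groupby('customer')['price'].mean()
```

345.0

take 3 rows with smallest price:
  customer  price  qty
2      Cal     49    8
0      Vic    210    4
4      Cal    221   16
group by customer, mean of price:
customer
Cal    135.0
Vic    210.0
Name: price, dtype: float64
sum of the resulting series → 345.0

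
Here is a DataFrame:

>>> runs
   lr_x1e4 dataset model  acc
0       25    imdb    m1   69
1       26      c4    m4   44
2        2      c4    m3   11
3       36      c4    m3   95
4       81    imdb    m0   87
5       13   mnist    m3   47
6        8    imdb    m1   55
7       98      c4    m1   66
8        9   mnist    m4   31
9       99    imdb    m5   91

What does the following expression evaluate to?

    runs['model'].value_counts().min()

1

value_counts of model:
model
m1    3
m3    3
m4    2
m0    1
m5    1
Name: count, dtype: int64
Then the min of the resulting series: 1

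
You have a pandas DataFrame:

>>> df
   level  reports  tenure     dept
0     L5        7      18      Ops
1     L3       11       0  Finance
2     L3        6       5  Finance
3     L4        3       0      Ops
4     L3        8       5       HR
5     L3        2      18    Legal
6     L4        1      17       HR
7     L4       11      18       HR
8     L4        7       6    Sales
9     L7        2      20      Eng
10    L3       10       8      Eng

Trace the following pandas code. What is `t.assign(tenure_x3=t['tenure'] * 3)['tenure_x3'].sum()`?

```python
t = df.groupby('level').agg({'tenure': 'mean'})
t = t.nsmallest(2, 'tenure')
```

52.35

group by level, mean of tenure:
       tenure
level        
L3       7.20
L4      10.25
L5      18.00
L7      20.00
take 2 rows with smallest tenure:
       tenure
level        
L3       7.20
L4      10.25
add column tenure_x3 = t['tenure'] * 3:
       tenure  tenure_x3
level                   
L3       7.20      21.60
L4      10.25      30.75
The sum of column 'tenure_x3' is 52.35.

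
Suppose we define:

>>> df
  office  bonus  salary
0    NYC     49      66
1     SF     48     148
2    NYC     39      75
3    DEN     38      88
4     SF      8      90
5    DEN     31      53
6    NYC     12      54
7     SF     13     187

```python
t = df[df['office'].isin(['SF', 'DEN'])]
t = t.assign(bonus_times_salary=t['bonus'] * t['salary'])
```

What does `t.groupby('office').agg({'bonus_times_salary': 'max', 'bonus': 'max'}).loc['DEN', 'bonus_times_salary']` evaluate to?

filter rows where office in ['SF', 'DEN']:
  office  bonus  salary
1     SF     48     148
3    DEN     38      88
4     SF      8      90
5    DEN     31      53
7     SF     13     187
add column bonus_times_salary = t['bonus'] * t['salary']:
  office  bonus  salary  bonus_times_salary
1     SF     48     148                7104
3    DEN     38      88                3344
4     SF      8      90                 720
5    DEN     31      53                1643
7     SF     13     187                2431
group by office: max(bonus_times_salary), max(bonus):
        bonus_times_salary  bonus
office                           
DEN                   3344     38
SF                    7104     48
Then the value at row 'DEN', column 'bonus_times_salary': 3344

3344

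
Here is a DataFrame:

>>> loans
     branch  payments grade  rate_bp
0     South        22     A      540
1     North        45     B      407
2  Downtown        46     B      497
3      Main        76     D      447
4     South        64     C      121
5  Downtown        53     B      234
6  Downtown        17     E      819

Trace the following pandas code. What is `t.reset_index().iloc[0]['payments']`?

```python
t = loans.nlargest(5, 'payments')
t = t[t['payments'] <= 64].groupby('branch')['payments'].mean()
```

49.5

take 5 rows with largest payments:
     branch  payments grade  rate_bp
3      Main        76     D      447
4     South        64     C      121
5  Downtown        53     B      234
2  Downtown        46     B      497
1     North        45     B      407
filter rows where payments <= 64:
     branch  payments grade  rate_bp
4     South        64     C      121
5  Downtown        53     B      234
2  Downtown        46     B      497
1     North        45     B      407
group by branch, mean of payments:
branch
Downtown    49.5
North       45.0
South       64.0
Name: payments, dtype: float64
reset_index():
     branch  payments
0  Downtown      49.5
1     North      45.0
2     South      64.0
The value at position 0, column 'payments' is 49.5.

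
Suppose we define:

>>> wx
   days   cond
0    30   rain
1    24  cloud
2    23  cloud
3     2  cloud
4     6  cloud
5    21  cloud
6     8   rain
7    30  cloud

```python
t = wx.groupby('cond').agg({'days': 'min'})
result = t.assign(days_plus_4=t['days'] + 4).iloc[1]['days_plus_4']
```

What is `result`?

12

group by cond, min of days:
       days
cond       
cloud     2
rain      8
add column days_plus_4 = t['days'] + 4:
       days  days_plus_4
cond                    
cloud     2            6
rain      8           12
Finally, value at position 1, column 'days_plus_4' = 12.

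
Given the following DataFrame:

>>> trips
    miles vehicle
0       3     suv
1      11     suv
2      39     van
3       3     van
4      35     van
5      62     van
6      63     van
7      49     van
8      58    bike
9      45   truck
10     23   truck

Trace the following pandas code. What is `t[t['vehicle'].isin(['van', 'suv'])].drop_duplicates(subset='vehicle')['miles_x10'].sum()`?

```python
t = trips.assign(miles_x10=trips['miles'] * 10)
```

420

add column miles_x10 = trips['miles'] * 10:
    miles vehicle  miles_x10
0       3     suv         30
1      11     suv        110
2      39     van        390
3       3     van         30
4      35     van        350
5      62     van        620
6      63     van        630
7      49     van        490
8      58    bike        580
9      45   truck        450
10     23   truck        230
filter rows where vehicle in ['van', 'suv']:
   miles vehicle  miles_x10
0      3     suv         30
1     11     suv        110
2     39     van        390
3      3     van         30
4     35     van        350
5     62     van        620
6     63     van        630
7     49     van        490
drop duplicate vehicle (keep=first):
   miles vehicle  miles_x10
0      3     suv         30
2     39     van        390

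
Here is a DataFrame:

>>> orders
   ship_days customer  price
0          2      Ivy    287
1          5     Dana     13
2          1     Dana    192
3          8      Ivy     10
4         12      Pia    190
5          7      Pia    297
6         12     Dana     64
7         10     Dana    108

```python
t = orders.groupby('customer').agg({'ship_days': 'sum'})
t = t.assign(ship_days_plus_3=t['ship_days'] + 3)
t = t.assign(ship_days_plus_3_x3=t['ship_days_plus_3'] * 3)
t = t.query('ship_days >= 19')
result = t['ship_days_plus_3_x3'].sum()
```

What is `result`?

159

group by customer, sum of ship_days:
          ship_days
customer           
Dana             28
Ivy              10
Pia              19
add column ship_days_plus_3 = t['ship_days'] + 3:
          ship_days  ship_days_plus_3
customer                             
Dana             28                31
Ivy              10                13
Pia              19                22
add column ship_days_plus_3_x3 = t['ship_days_plus_3'] * 3:
          ship_days  ship_days_plus_3  ship_days_plus_3_x3
customer                                                  
Dana             28                31                   93
Ivy              10                13                   39
Pia              19                22                   66
filter rows where ship_days >= 19:
          ship_days  ship_days_plus_3  ship_days_plus_3_x3
customer                                                  
Dana             28                31                   93
Pia              19                22                   66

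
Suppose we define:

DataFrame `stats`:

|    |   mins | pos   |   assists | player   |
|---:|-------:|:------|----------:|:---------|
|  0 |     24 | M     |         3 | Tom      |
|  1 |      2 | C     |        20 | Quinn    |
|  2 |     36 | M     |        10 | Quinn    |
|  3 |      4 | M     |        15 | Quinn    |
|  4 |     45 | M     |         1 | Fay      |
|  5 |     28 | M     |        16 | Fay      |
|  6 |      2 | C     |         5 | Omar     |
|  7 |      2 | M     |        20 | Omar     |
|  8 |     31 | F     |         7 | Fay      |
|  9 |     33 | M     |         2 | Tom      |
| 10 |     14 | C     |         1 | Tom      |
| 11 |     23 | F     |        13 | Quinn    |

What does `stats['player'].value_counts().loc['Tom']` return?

3

value_counts of player:
player
Quinn    4
Tom      3
Fay      3
Omar     2
Name: count, dtype: int64
So loc['Tom'] = 3.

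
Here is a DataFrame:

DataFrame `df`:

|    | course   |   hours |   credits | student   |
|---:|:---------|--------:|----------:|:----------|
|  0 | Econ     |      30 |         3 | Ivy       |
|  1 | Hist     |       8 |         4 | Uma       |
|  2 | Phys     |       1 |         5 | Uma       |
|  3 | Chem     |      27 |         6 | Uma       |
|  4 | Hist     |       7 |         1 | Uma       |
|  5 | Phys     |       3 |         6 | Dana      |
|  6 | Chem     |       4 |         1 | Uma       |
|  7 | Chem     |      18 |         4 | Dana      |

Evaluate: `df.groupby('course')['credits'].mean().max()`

5.5

group by course, mean of credits:
course
Chem    3.666667
Econ    3.000000
Hist    2.500000
Phys    5.500000
Name: credits, dtype: float64
The max of the resulting series is 5.5.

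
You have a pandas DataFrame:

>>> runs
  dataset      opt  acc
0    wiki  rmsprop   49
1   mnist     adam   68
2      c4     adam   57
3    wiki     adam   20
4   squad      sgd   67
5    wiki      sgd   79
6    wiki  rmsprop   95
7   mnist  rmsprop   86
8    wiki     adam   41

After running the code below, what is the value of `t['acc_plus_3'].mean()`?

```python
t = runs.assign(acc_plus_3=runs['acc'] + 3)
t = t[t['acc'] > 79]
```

93.5

add column acc_plus_3 = runs['acc'] + 3:
  dataset      opt  acc  acc_plus_3
0    wiki  rmsprop   49          52
1   mnist     adam   68          71
2      c4     adam   57          60
3    wiki     adam   20          23
4   squad      sgd   67          70
5    wiki      sgd   79          82
6    wiki  rmsprop   95          98
7   mnist  rmsprop   86          89
8    wiki     adam   41          44
filter rows where acc > 79:
  dataset      opt  acc  acc_plus_3
6    wiki  rmsprop   95          98
7   mnist  rmsprop   86          89
mean of column 'acc_plus_3' → 93.5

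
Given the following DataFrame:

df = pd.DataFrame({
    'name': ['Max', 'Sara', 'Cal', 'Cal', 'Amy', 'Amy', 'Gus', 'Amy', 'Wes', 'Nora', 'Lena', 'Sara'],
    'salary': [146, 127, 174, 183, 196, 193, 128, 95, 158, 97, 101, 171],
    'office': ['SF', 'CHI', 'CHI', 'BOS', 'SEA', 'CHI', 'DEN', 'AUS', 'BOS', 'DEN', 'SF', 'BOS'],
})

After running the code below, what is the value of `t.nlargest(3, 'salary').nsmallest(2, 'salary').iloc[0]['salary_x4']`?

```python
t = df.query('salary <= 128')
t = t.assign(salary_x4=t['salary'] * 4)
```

filter rows where salary <= 128:
    name  salary office
1   Sara     127    CHI
6    Gus     128    DEN
7    Amy      95    AUS
9   Nora      97    DEN
10  Lena     101     SF
add column salary_x4 = t['salary'] * 4:
    name  salary office  salary_x4
1   Sara     127    CHI        508
6    Gus     128    DEN        512
7    Amy      95    AUS        380
9   Nora      97    DEN        388
10  Lena     101     SF        404
take 3 rows with largest salary:
    name  salary office  salary_x4
6    Gus     128    DEN        512
1   Sara     127    CHI        508
10  Lena     101     SF        404
take 2 rows with smallest salary:
    name  salary office  salary_x4
10  Lena     101     SF        404
1   Sara     127    CHI        508
Hence 404.

404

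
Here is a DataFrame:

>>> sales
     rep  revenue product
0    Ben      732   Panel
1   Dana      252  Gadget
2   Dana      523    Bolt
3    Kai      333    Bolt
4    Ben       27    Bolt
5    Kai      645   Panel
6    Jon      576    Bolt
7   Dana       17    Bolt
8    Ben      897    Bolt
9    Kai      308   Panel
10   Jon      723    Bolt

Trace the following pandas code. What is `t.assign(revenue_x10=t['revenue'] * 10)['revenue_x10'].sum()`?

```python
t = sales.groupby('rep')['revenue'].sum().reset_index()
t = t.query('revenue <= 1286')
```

20780

group by rep, sum of revenue:
rep
Ben     1656
Dana     792
Jon     1299
Kai     1286
Name: revenue, dtype: int64
reset_index():
    rep  revenue
0   Ben     1656
1  Dana      792
2   Jon     1299
3   Kai     1286
filter rows where revenue <= 1286:
    rep  revenue
1  Dana      792
3   Kai     1286
add column revenue_x10 = t['revenue'] * 10:
    rep  revenue  revenue_x10
1  Dana      792         7920
3   Kai     1286        12860
Hence 20780.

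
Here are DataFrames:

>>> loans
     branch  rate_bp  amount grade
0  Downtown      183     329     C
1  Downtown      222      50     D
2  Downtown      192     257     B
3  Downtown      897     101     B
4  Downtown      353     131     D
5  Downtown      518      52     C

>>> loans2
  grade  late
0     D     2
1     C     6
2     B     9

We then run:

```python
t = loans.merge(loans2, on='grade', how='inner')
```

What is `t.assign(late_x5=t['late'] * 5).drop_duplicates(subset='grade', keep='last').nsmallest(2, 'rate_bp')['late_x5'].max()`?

30

merge on 'grade' (how='inner') → 6 rows:
     branch  rate_bp  amount grade  late
0  Downtown      183     329     C     6
1  Downtown      222      50     D     2
2  Downtown      192     257     B     9
3  Downtown      897     101     B     9
4  Downtown      353     131     D     2
5  Downtown      518      52     C     6
add column late_x5 = t['late'] * 5:
     branch  rate_bp  amount grade  late  late_x5
0  Downtown      183     329     C     6       30
1  Downtown      222      50     D     2       10
2  Downtown      192     257     B     9       45
3  Downtown      897     101     B     9       45
4  Downtown      353     131     D     2       10
5  Downtown      518      52     C     6       30
drop duplicate grade (keep=last):
     branch  rate_bp  amount grade  late  late_x5
3  Downtown      897     101     B     9       45
4  Downtown      353     131     D     2       10
5  Downtown      518      52     C     6       30
take 2 rows with smallest rate_bp:
     branch  rate_bp  amount grade  late  late_x5
4  Downtown      353     131     D     2       10
5  Downtown      518      52     C     6       30
Finally, max of column 'late_x5' = 30.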